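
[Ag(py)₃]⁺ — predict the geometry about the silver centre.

trigonal planar

Ligand charges: pyridine is neutral. With an overall charge of +1 the silver centre must be in the +1 oxidation state.
Ag sits in group 11, so the d-electron count is 11 − 1 = 10.
With 3 monodentate ligands the coordination number is 3.
Three ligands around a d¹⁰ centre minimise repulsion in a trigonal-planar arrangement.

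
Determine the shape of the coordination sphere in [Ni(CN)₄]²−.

square planar

Summing ligand charges against the −2 overall charge gives an oxidation state of +2 for nickel.
Group 10 minus oxidation state 2 gives a d⁸ configuration.
With 4 monodentate ligands the coordination number is 4.
Cyanide is a strong-field ligand (high in the spectrochemical series).
A 3d d⁸ ion with strong-field ligands gains enough CFSE to favour square planar over tetrahedral.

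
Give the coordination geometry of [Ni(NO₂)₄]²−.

square planar

Summing ligand charges against the −2 overall charge gives an oxidation state of +2 for nickel.
Group 10 minus oxidation state 2 gives a d⁸ configuration.
Coordination number: 4.
Nitro (N-bound nitrite) is a strong-field ligand (high in the spectrochemical series).
A 3d d⁸ ion with strong-field ligands gains enough CFSE to favour square planar over tetrahedral.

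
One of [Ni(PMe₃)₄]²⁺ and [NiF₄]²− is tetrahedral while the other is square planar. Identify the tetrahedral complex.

[NiF₄]²−

For [Ni(PMe₃)₄]²⁺: Ligand charges: trimethylphosphine is neutral. With an overall charge of +2 the nickel centre must be in the +2 oxidation state. Group 10 minus oxidation state 2 gives a d⁸ configuration. Trimethylphosphine is a strong-field ligand (high in the spectrochemical series). A 3d d⁸ ion with strong-field ligands gains enough CFSE to favour square planar over tetrahedral. → square planar.
For [NiF₄]²−: Summing ligand charges against the −2 overall charge gives an oxidation state of +2 for nickel. Ni sits in group 10, so the d-electron count is 10 − 2 = 8. Fluoride is a weak-field ligand. With weak-field ligands the CFSE gain from square planar is small, so a 3d d⁸ ion takes the sterically preferred tetrahedral geometry. → tetrahedral.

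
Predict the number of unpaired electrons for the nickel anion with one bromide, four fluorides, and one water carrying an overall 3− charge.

2

Ligand charges: each bromide is −1; each fluoride is −1; water is neutral. With an overall charge of −3 the nickel centre must be in the +2 oxidation state.
Nickel is a group-10 element; Ni(II) is therefore d⁸.
In an octahedral field the d⁸ configuration is t₂g⁶e_g² (only one arrangement possible), giving 2 unpaired electrons.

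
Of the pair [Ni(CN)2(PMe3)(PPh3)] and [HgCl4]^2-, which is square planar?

For [Ni(CN)2(PMe3)(PPh3)]: Summing ligand charges against the 0 overall charge gives an oxidation state of +2 for nickel. Nickel is a group-10 element; Ni(II) is therefore d⁸. Cyanide, trimethylphosphine, and triphenylphosphine are strong-field ligands (high in the spectrochemical series). A 3d d⁸ ion with strong-field ligands gains enough CFSE to favour square planar over tetrahedral. → square planar.
For [HgCl4]^2-: Each chloride is −1; balancing the −2 overall charge requires Hg(II). Group 12 minus oxidation state 2 gives a d¹⁰ configuration. A d¹⁰ ion has no crystal-field stabilisation preference between square planar and tetrahedral, so four ligands adopt the sterically favoured tetrahedral geometry. → tetrahedral.

[Ni(CN)2(PMe3)(PPh3)]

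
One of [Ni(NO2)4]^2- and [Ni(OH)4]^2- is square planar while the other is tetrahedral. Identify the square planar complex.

For [Ni(NO2)4]^2-: Ligand charges: each nitro (N-bound nitrite) is −1. With an overall charge of −2 the nickel centre must be in the +2 oxidation state. Ni sits in group 10, so the d-electron count is 10 − 2 = 8. Nitro (N-bound nitrite) is a strong-field ligand (high in the spectrochemical series). A 3d d⁸ ion with strong-field ligands gains enough CFSE to favour square planar over tetrahedral. → square planar.
For [Ni(OH)4]^2-: Summing ligand charges against the −2 overall charge gives an oxidation state of +2 for nickel. Nickel is a group-10 element; Ni(II) is therefore d⁸. Hydroxide is a weak-field ligand. With weak-field ligands the CFSE gain from square planar is small, so a 3d d⁸ ion takes the sterically preferred tetrahedral geometry. → tetrahedral.

[Ni(NO2)4]^2-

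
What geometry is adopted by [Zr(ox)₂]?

tetrahedral

Each oxalate is −2; balancing the 0 overall charge requires Zr(IV).
Zr sits in group 4, so the d-electron count is 4 − 4 = 0.
Counting donor atoms: 2×oxalate (bidentate) → 4 donors. Coordination number = 4.
A d⁰ ion has no crystal-field stabilisation preference between square planar and tetrahedral, so four ligands adopt the sterically favoured tetrahedral geometry.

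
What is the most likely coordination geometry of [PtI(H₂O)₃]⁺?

Ligand charges: each iodide is −1; water is neutral. With an overall charge of +1 the platinum centre must be in the +2 oxidation state.
Pt sits in group 10, so the d-electron count is 10 − 2 = 8.
With 4 monodentate ligands the coordination number is 4.
A 5d d⁸ ion has a large crystal-field splitting; square planar leaves the high-energy d_{x²−y²} orbital empty and maximises CFSE.

square planar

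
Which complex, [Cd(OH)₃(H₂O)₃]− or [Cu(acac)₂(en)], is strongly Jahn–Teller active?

[Cu(acac)₂(en)]

[Cd(OH)₃(H₂O)₃]−: Each hydroxide is −1; water is neutral; balancing the −1 overall charge requires Cd(II). Cadmium is a group-12 element; Cd(II) is therefore d¹⁰. The d¹⁰ configuration leaves the e_g set evenly filled (or empty) — no strong Jahn–Teller driving force.
[Cu(acac)₂(en)]: Ligand charges: each acetylacetonate is −1; ethylenediamine is neutral. With an overall charge of 0 the copper centre must be in the +2 oxidation state. Copper is a group-11 element; Cu(II) is therefore d⁹. The t₂g⁶e_g³ configuration has an unevenly filled e_g set; the Jahn–Teller theorem predicts a tetragonal distortion (typically axial elongation) to lift the degeneracy.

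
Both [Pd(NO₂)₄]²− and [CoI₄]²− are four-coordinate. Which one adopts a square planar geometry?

For [Pd(NO₂)₄]²−: Ligand charges: each nitro (N-bound nitrite) is −1. With an overall charge of −2 the palladium centre must be in the +2 oxidation state. Group 10 minus oxidation state 2 gives a d⁸ configuration. A 4d d⁸ ion has a large crystal-field splitting; square planar leaves the high-energy d_{x²−y²} orbital empty and maximises CFSE. → square planar.
For [CoI₄]²−: Each iodide is −1; balancing the −2 overall charge requires Co(II). Cobalt is a group-9 element; Co(II) is therefore d⁷. For a high-spin 3d d⁷ ion with weak-field ligands the small Δₜ gives little square-planar CFSE advantage, so four ligands adopt the sterically favoured tetrahedral geometry. → tetrahedral.

[Pd(NO₂)₄]²−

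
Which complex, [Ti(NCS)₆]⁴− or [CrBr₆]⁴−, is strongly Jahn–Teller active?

[CrBr₆]⁴−

[Ti(NCS)₆]⁴−: Ligand charges: each isothiocyanate is −1. With an overall charge of −4 the titanium centre must be in the +2 oxidation state. Group 4 minus oxidation state 2 gives a d² configuration. The d² configuration leaves the e_g set evenly filled (or empty) — no strong Jahn–Teller driving force.
[CrBr₆]⁴−: Each bromide is −1; balancing the −4 overall charge requires Cr(II). Group 6 minus oxidation state 2 gives a d⁴ configuration. Bromide is a weak-field ligand for a first-row metal, so the complex is high-spin. The t₂g³e_g¹ (high-spin) configuration has an unevenly filled e_g set; the Jahn–Teller theorem predicts a tetragonal distortion (typically axial elongation) to lift the degeneracy.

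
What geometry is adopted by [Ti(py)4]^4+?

Summing ligand charges against the +4 overall charge gives an oxidation state of +4 for titanium.
Titanium is a group-4 element; Ti(IV) is therefore d⁰.
With 4 monodentate ligands the coordination number is 4.
A d⁰ ion has no crystal-field stabilisation preference between square planar and tetrahedral, so four ligands adopt the sterically favoured tetrahedral geometry.

tetrahedral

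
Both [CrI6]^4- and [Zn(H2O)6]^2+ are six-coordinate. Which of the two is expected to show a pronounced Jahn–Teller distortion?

[CrI6]^4-: Each iodide is −1; balancing the −4 overall charge requires Cr(II). Group 6 minus oxidation state 2 gives a d⁴ configuration. Iodide is a weak-field ligand for a first-row metal, so the complex is high-spin. The t₂g³e_g¹ (high-spin) configuration has an unevenly filled e_g set; the Jahn–Teller theorem predicts a tetragonal distortion (typically axial elongation) to lift the degeneracy.
[Zn(H2O)6]^2+: Summing ligand charges against the +2 overall charge gives an oxidation state of +2 for zinc. Group 12 minus oxidation state 2 gives a d¹⁰ configuration. The d¹⁰ configuration leaves the e_g set evenly filled (or empty) — no strong Jahn–Teller driving force.

[CrI6]^4-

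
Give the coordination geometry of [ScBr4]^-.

Each bromide is −1; balancing the −1 overall charge requires Sc(III).
Sc sits in group 3, so the d-electron count is 3 − 3 = 0.
With 4 monodentate ligands the coordination number is 4.
A d⁰ ion has no crystal-field stabilisation preference between square planar and tetrahedral, so four ligands adopt the sterically favoured tetrahedral geometry.

tetrahedral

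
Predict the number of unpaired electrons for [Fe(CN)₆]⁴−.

0

Ligand charges: each cyanide is −1. With an overall charge of −4 the iron centre must be in the +2 oxidation state.
Iron is a group-8 element; Fe(II) is therefore d⁶.
The spin state decides the count: Cyanide is a strong-field ligand (high in the spectrochemical series) for a first-row metal, so the complex is low-spin.
An octahedral low-spin d⁶ ion is t₂g⁶e_g⁰, giving 0 unpaired electrons.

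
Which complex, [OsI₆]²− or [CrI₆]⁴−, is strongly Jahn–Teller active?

[CrI₆]⁴−

[OsI₆]²−: Summing ligand charges against the −2 overall charge gives an oxidation state of +4 for osmium. Osmium is a group-8 element; Os(IV) is therefore d⁴. A 5d ion has a large Δₒ and is invariably low-spin. The d⁴ configuration leaves the e_g set evenly filled (or empty) — no strong Jahn–Teller driving force.
[CrI₆]⁴−: Summing ligand charges against the −4 overall charge gives an oxidation state of +2 for chromium. Chromium is a group-6 element; Cr(II) is therefore d⁴. Iodide is a weak-field ligand for a first-row metal, so the complex is high-spin. The t₂g³e_g¹ (high-spin) configuration has an unevenly filled e_g set; the Jahn–Teller theorem predicts a tetragonal distortion (typically axial elongation) to lift the degeneracy.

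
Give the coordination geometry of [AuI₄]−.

square planar

Each iodide is −1; balancing the −1 overall charge requires Au(III).
Gold is a group-11 element; Au(III) is therefore d⁸.
Coordination number: 4.
A 5d d⁸ ion has a large crystal-field splitting; square planar leaves the high-energy d_{x²−y²} orbital empty and maximises CFSE.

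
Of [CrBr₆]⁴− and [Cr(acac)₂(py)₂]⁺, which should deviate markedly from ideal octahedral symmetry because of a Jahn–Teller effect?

[CrBr₆]⁴−: Each bromide is −1; balancing the −4 overall charge requires Cr(II). Cr sits in group 6, so the d-electron count is 6 − 2 = 4. Bromide is a weak-field ligand for a first-row metal, so the complex is high-spin. The t₂g³e_g¹ (high-spin) configuration has an unevenly filled e_g set; the Jahn–Teller theorem predicts a tetragonal distortion (typically axial elongation) to lift the degeneracy.
[Cr(acac)₂(py)₂]⁺: Each acetylacetonate is −1; pyridine is neutral; balancing the +1 overall charge requires Cr(III). Cr sits in group 6, so the d-electron count is 6 − 3 = 3. The d³ configuration leaves the e_g set evenly filled (or empty) — no strong Jahn–Teller driving force.

[CrBr₆]⁴−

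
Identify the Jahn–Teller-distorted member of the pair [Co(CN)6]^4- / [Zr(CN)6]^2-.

[Co(CN)6]^4-

[Co(CN)6]^4-: Ligand charges: each cyanide is −1. With an overall charge of −4 the cobalt centre must be in the +2 oxidation state. Group 9 minus oxidation state 2 gives a d⁷ configuration. Cyanide is a strong-field ligand (high in the spectrochemical series) for a first-row metal, so the complex is low-spin. The t₂g⁶e_g¹ (low-spin) configuration has an unevenly filled e_g set; the Jahn–Teller theorem predicts a tetragonal distortion (typically axial elongation) to lift the degeneracy.
[Zr(CN)6]^2-: Each cyanide is −1; balancing the −2 overall charge requires Zr(IV). Group 4 minus oxidation state 4 gives a d⁰ configuration. The d⁰ configuration leaves the e_g set evenly filled (or empty) — no strong Jahn–Teller driving force.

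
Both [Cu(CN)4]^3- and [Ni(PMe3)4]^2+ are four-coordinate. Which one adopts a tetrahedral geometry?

[Cu(CN)4]^3-

For [Cu(CN)4]^3-: Ligand charges: each cyanide is −1. With an overall charge of −3 the copper centre must be in the +1 oxidation state. Copper is a group-11 element; Cu(I) is therefore d¹⁰. A d¹⁰ ion has no crystal-field stabilisation preference between square planar and tetrahedral, so four ligands adopt the sterically favoured tetrahedral geometry. → tetrahedral.
For [Ni(PMe3)4]^2+: Ligand charges: trimethylphosphine is neutral. With an overall charge of +2 the nickel centre must be in the +2 oxidation state. Group 10 minus oxidation state 2 gives a d⁸ configuration. Trimethylphosphine is a strong-field ligand (high in the spectrochemical series). A 3d d⁸ ion with strong-field ligands gains enough CFSE to favour square planar over tetrahedral. → square planar.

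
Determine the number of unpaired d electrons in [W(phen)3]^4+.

2 unpaired electrons

Summing ligand charges against the +4 overall charge gives an oxidation state of +4 for tungsten.
Group 6 minus oxidation state 4 gives a d² configuration.
Counting donor atoms: 3×1,10-phenanthroline (bidentate) → 6 donors. Coordination number = 6.
In an octahedral field the d² configuration is t₂g²e_g⁰ (only one arrangement possible), giving 2 unpaired electrons.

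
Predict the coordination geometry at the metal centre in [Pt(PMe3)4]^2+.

square planar

Ligand charges: trimethylphosphine is neutral. With an overall charge of +2 the platinum centre must be in the +2 oxidation state.
Pt sits in group 10, so the d-electron count is 10 − 2 = 8.
With 4 monodentate ligands the coordination number is 4.
A 5d d⁸ ion has a large crystal-field splitting; square planar leaves the high-energy d_{x²−y²} orbital empty and maximises CFSE.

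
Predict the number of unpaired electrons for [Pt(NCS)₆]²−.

Summing ligand charges against the −2 overall charge gives an oxidation state of +4 for platinum.
Pt sits in group 10, so the d-electron count is 10 − 4 = 6.
The spin state decides the count: a 5d ion has a large Δₒ and is invariably low-spin.
An octahedral low-spin d⁶ ion is t₂g⁶e_g⁰, giving 0 unpaired electrons.

0 unpaired electrons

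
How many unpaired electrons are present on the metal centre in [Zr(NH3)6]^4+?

Ligand charges: ammonia is neutral. With an overall charge of +4 the zirconium centre must be in the +4 oxidation state.
Group 4 minus oxidation state 4 gives a d⁰ configuration.
In an octahedral field the d⁰ configuration is t₂g⁰e_g⁰, giving 0 unpaired electrons.

0 unpaired electrons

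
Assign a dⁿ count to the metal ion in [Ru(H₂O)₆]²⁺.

Water is neutral; balancing the +2 overall charge requires Ru(II).
Group 8 minus oxidation state 2 gives a d⁶ configuration.

d⁶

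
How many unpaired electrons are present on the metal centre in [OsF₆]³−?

Summing ligand charges against the −3 overall charge gives an oxidation state of +3 for osmium.
Osmium is a group-8 element; Os(III) is therefore d⁵.
The spin state decides the count: a 5d ion has a large Δₒ and is invariably low-spin.
An octahedral low-spin d⁵ ion is t₂g⁵e_g⁰, giving 1 unpaired electron.

1 unpaired electron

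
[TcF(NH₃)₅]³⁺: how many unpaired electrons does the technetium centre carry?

3

Summing ligand charges against the +3 overall charge gives an oxidation state of +4 for technetium.
Group 7 minus oxidation state 4 gives a d³ configuration.
In an octahedral field the d³ configuration is t₂g³e_g⁰ (only one arrangement possible), giving 3 unpaired electrons.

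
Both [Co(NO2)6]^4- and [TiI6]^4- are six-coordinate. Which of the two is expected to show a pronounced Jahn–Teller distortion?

[Co(NO2)6]^4-

[Co(NO2)6]^4-: Ligand charges: each nitro (N-bound nitrite) is −1. With an overall charge of −4 the cobalt centre must be in the +2 oxidation state. Cobalt is a group-9 element; Co(II) is therefore d⁷. Nitro (N-bound nitrite) is a strong-field ligand (high in the spectrochemical series) for a first-row metal, so the complex is low-spin. The t₂g⁶e_g¹ (low-spin) configuration has an unevenly filled e_g set; the Jahn–Teller theorem predicts a tetragonal distortion (typically axial elongation) to lift the degeneracy.
[TiI6]^4-: Summing ligand charges against the −4 overall charge gives an oxidation state of +2 for titanium. Group 4 minus oxidation state 2 gives a d² configuration. The d² configuration leaves the e_g set evenly filled (or empty) — no strong Jahn–Teller driving force.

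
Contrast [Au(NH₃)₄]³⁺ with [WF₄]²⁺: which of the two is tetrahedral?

[WF₄]²⁺

For [Au(NH₃)₄]³⁺: Summing ligand charges against the +3 overall charge gives an oxidation state of +3 for gold. Au sits in group 11, so the d-electron count is 11 − 3 = 8. A 5d d⁸ ion has a large crystal-field splitting; square planar leaves the high-energy d_{x²−y²} orbital empty and maximises CFSE. → square planar.
For [WF₄]²⁺: Ligand charges: each fluoride is −1. With an overall charge of +2 the tungsten centre must be in the +6 oxidation state. Tungsten is a group-6 element; W(VI) is therefore d⁰. A d⁰ ion has no crystal-field stabilisation preference between square planar and tetrahedral, so four ligands adopt the sterically favoured tetrahedral geometry. → tetrahedral.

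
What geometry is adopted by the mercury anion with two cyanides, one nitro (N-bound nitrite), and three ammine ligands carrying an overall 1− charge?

Each cyanide is −1; each nitro (N-bound nitrite) is −1; ammonia is neutral; balancing the −1 overall charge requires Hg(II).
Hg sits in group 12, so the d-electron count is 12 − 2 = 10.
Coordination number: 6.
Six donors around a single metal centre give an octahedral coordination sphere.

octahedral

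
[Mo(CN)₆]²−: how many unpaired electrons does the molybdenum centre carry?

Summing ligand charges against the −2 overall charge gives an oxidation state of +4 for molybdenum.
Molybdenum is a group-6 element; Mo(IV) is therefore d².
In an octahedral field the d² configuration is t₂g²e_g⁰ (only one arrangement possible), giving 2 unpaired electrons.

2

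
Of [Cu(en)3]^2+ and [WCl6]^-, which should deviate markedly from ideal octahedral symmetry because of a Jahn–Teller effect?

[Cu(en)3]^2+

[Cu(en)3]^2+: Ethylenediamine is neutral; balancing the +2 overall charge requires Cu(II). Copper is a group-11 element; Cu(II) is therefore d⁹. The t₂g⁶e_g³ configuration has an unevenly filled e_g set; the Jahn–Teller theorem predicts a tetragonal distortion (typically axial elongation) to lift the degeneracy.
[WCl6]^-: Ligand charges: each chloride is −1. With an overall charge of −1 the tungsten centre must be in the +5 oxidation state. W sits in group 6, so the d-electron count is 6 − 5 = 1. The d¹ configuration leaves the e_g set evenly filled (or empty) — no strong Jahn–Teller driving force.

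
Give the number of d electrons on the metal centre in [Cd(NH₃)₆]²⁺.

d10

Ligand charges: ammonia is neutral. With an overall charge of +2 the cadmium centre must be in the +2 oxidation state.
Cadmium is a group-12 element; Cd(II) is therefore d¹⁰.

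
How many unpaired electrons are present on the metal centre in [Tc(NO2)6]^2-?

3

Summing ligand charges against the −2 overall charge gives an oxidation state of +4 for technetium.
Technetium is a group-7 element; Tc(IV) is therefore d³.
In an octahedral field the d³ configuration is t₂g³e_g⁰ (only one arrangement possible), giving 3 unpaired electrons.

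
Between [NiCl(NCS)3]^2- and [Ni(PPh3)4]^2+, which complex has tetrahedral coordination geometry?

For [NiCl(NCS)3]^2-: Summing ligand charges against the −2 overall charge gives an oxidation state of +2 for nickel. Ni sits in group 10, so the d-electron count is 10 − 2 = 8. Chloride and isothiocyanate are weak-field ligands. With weak-field ligands the CFSE gain from square planar is small, so a 3d d⁸ ion takes the sterically preferred tetrahedral geometry. → tetrahedral.
For [Ni(PPh3)4]^2+: Summing ligand charges against the +2 overall charge gives an oxidation state of +2 for nickel. Group 10 minus oxidation state 2 gives a d⁸ configuration. Triphenylphosphine is a strong-field ligand (high in the spectrochemical series). A 3d d⁸ ion with strong-field ligands gains enough CFSE to favour square planar over tetrahedral. → square planar.

[NiCl(NCS)3]^2-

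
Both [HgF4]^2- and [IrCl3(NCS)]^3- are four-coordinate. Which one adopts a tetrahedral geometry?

For [HgF4]^2-: Summing ligand charges against the −2 overall charge gives an oxidation state of +2 for mercury. Hg sits in group 12, so the d-electron count is 12 − 2 = 10. A d¹⁰ ion has no crystal-field stabilisation preference between square planar and tetrahedral, so four ligands adopt the sterically favoured tetrahedral geometry. → tetrahedral.
For [IrCl3(NCS)]^3-: Ligand charges: each chloride is −1; each isothiocyanate is −1. With an overall charge of −3 the iridium centre must be in the +1 oxidation state. Ir sits in group 9, so the d-electron count is 9 − 1 = 8. A 5d d⁸ ion has a large crystal-field splitting; square planar leaves the high-energy d_{x²−y²} orbital empty and maximises CFSE. → square planar.

[HgF4]^2-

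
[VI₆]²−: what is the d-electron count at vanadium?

Each iodide is −1; balancing the −2 overall charge requires V(IV).
Vanadium is a group-5 element; V(IV) is therefore d¹.

d¹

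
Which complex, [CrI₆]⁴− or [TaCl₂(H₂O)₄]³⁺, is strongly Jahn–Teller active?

[CrI₆]⁴−: Each iodide is −1; balancing the −4 overall charge requires Cr(II). Cr sits in group 6, so the d-electron count is 6 − 2 = 4. Iodide is a weak-field ligand for a first-row metal, so the complex is high-spin. The t₂g³e_g¹ (high-spin) configuration has an unevenly filled e_g set; the Jahn–Teller theorem predicts a tetragonal distortion (typically axial elongation) to lift the degeneracy.
[TaCl₂(H₂O)₄]³⁺: Summing ligand charges against the +3 overall charge gives an oxidation state of +5 for tantalum. Group 5 minus oxidation state 5 gives a d⁰ configuration. The d⁰ configuration leaves the e_g set evenly filled (or empty) — no strong Jahn–Teller driving force.

[CrI₆]⁴−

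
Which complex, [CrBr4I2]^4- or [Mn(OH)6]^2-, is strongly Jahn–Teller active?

[CrBr4I2]^4-

[CrBr4I2]^4-: Ligand charges: each bromide is −1; each iodide is −1. With an overall charge of −4 the chromium centre must be in the +2 oxidation state. Group 6 minus oxidation state 2 gives a d⁴ configuration. Bromide and iodide are weak-field ligands for a first-row metal, so the complex is high-spin. The t₂g³e_g¹ (high-spin) configuration has an unevenly filled e_g set; the Jahn–Teller theorem predicts a tetragonal distortion (typically axial elongation) to lift the degeneracy.
[Mn(OH)6]^2-: Each hydroxide is −1; balancing the −2 overall charge requires Mn(IV). Mn sits in group 7, so the d-electron count is 7 − 4 = 3. The d³ configuration leaves the e_g set evenly filled (or empty) — no strong Jahn–Teller driving force.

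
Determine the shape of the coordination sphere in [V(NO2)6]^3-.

Ligand charges: each nitro (N-bound nitrite) is −1. With an overall charge of −3 the vanadium centre must be in the +3 oxidation state.
Group 5 minus oxidation state 3 gives a d² configuration.
Coordination number: 6.
Six donors around a single metal centre give an octahedral coordination sphere.

octahedral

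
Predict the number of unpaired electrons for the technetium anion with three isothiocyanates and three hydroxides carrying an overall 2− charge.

Each isothiocyanate is −1; each hydroxide is −1; balancing the −2 overall charge requires Tc(IV).
Group 7 minus oxidation state 4 gives a d³ configuration.
In an octahedral field the d³ configuration is t₂g³e_g⁰ (only one arrangement possible), giving 3 unpaired electrons.

3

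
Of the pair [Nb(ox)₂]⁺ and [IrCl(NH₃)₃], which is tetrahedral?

[Nb(ox)₂]⁺

For [Nb(ox)₂]⁺: Each oxalate is −2; balancing the +1 overall charge requires Nb(V). Niobium is a group-5 element; Nb(V) is therefore d⁰. A d⁰ ion has no crystal-field stabilisation preference between square planar and tetrahedral, so four ligands adopt the sterically favoured tetrahedral geometry. → tetrahedral.
For [IrCl(NH₃)₃]: Each chloride is −1; ammonia is neutral; balancing the 0 overall charge requires Ir(I). Iridium is a group-9 element; Ir(I) is therefore d⁸. A 5d d⁸ ion has a large crystal-field splitting; square planar leaves the high-energy d_{x²−y²} orbital empty and maximises CFSE. → square planar.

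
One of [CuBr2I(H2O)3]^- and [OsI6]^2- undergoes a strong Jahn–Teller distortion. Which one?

[CuBr2I(H2O)3]^-: Ligand charges: each bromide is −1; each iodide is −1; water is neutral. With an overall charge of −1 the copper centre must be in the +2 oxidation state. Cu sits in group 11, so the d-electron count is 11 − 2 = 9. The t₂g⁶e_g³ configuration has an unevenly filled e_g set; the Jahn–Teller theorem predicts a tetragonal distortion (typically axial elongation) to lift the degeneracy.
[OsI6]^2-: Summing ligand charges against the −2 overall charge gives an oxidation state of +4 for osmium. Group 8 minus oxidation state 4 gives a d⁴ configuration. A 5d ion has a large Δₒ and is invariably low-spin. The d⁴ configuration leaves the e_g set evenly filled (or empty) — no strong Jahn–Teller driving force.

[CuBr2I(H2O)3]^-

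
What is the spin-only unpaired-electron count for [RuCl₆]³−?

Each chloride is −1; balancing the −3 overall charge requires Ru(III).
Ru sits in group 8, so the d-electron count is 8 − 3 = 5.
The spin state decides the count: a 4d ion has a large Δₒ and is invariably low-spin.
An octahedral low-spin d⁵ ion is t₂g⁵e_g⁰, giving 1 unpaired electron.

1 unpaired electron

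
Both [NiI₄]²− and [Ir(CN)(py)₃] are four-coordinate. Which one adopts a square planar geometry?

[Ir(CN)(py)₃]

For [NiI₄]²−: Ligand charges: each iodide is −1. With an overall charge of −2 the nickel centre must be in the +2 oxidation state. Nickel is a group-10 element; Ni(II) is therefore d⁸. Iodide is a weak-field ligand. With weak-field ligands the CFSE gain from square planar is small, so a 3d d⁸ ion takes the sterically preferred tetrahedral geometry. → tetrahedral.
For [Ir(CN)(py)₃]: Summing ligand charges against the 0 overall charge gives an oxidation state of +1 for iridium. Group 9 minus oxidation state 1 gives a d⁸ configuration. A 5d d⁸ ion has a large crystal-field splitting; square planar leaves the high-energy d_{x²−y²} orbital empty and maximises CFSE. → square planar.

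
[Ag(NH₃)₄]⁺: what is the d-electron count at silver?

Ligand charges: ammonia is neutral. With an overall charge of +1 the silver centre must be in the +1 oxidation state.
Ag sits in group 11, so the d-electron count is 11 − 1 = 10.

d10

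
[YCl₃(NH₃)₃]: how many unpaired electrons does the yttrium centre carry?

Each chloride is −1; ammonia is neutral; balancing the 0 overall charge requires Y(III).
Group 3 minus oxidation state 3 gives a d⁰ configuration.
In an octahedral field the d⁰ configuration is t₂g⁰e_g⁰, giving 0 unpaired electrons.

0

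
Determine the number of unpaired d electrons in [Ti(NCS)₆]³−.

Each isothiocyanate is −1; balancing the −3 overall charge requires Ti(III).
Ti sits in group 4, so the d-electron count is 4 − 3 = 1.
In an octahedral field the d¹ configuration is t₂g¹e_g⁰ (only one arrangement possible), giving 1 unpaired electron.

1 unpaired electron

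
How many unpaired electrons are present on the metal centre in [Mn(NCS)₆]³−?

Each isothiocyanate is −1; balancing the −3 overall charge requires Mn(III).
Manganese is a group-7 element; Mn(III) is therefore d⁴.
The spin state decides the count: Isothiocyanate is a weak-field ligand for a first-row metal, so the complex is high-spin.
An octahedral high-spin d⁴ ion is t₂g³e_g¹, giving 4 unpaired electrons.

4 unpaired electrons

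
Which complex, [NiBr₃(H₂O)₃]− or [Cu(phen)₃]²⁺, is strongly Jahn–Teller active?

[Cu(phen)₃]²⁺

[NiBr₃(H₂O)₃]−: Summing ligand charges against the −1 overall charge gives an oxidation state of +2 for nickel. Nickel is a group-10 element; Ni(II) is therefore d⁸. The d⁸ configuration leaves the e_g set evenly filled (or empty) — no strong Jahn–Teller driving force.
[Cu(phen)₃]²⁺: Summing ligand charges against the +2 overall charge gives an oxidation state of +2 for copper. Group 11 minus oxidation state 2 gives a d⁹ configuration. The t₂g⁶e_g³ configuration has an unevenly filled e_g set; the Jahn–Teller theorem predicts a tetragonal distortion (typically axial elongation) to lift the degeneracy.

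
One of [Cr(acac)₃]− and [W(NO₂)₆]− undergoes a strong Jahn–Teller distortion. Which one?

[Cr(acac)₃]−: Summing ligand charges against the −1 overall charge gives an oxidation state of +2 for chromium. Cr sits in group 6, so the d-electron count is 6 − 2 = 4. Acetylacetonate is a weak-field ligand for a first-row metal, so the complex is high-spin. The t₂g³e_g¹ (high-spin) configuration has an unevenly filled e_g set; the Jahn–Teller theorem predicts a tetragonal distortion (typically axial elongation) to lift the degeneracy.
[W(NO₂)₆]−: Each nitro (N-bound nitrite) is −1; balancing the −1 overall charge requires W(V). Group 6 minus oxidation state 5 gives a d¹ configuration. The d¹ configuration leaves the e_g set evenly filled (or empty) — no strong Jahn–Teller driving force.

[Cr(acac)₃]−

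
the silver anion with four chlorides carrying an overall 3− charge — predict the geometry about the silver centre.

Each chloride is −1; balancing the −3 overall charge requires Ag(I).
Group 11 minus oxidation state 1 gives a d¹⁰ configuration.
Coordination number: 4.
A d¹⁰ ion has no crystal-field stabilisation preference between square planar and tetrahedral, so four ligands adopt the sterically favoured tetrahedral geometry.

tetrahedral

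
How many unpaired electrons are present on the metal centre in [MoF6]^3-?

3 unpaired electrons

Summing ligand charges against the −3 overall charge gives an oxidation state of +3 for molybdenum.
Molybdenum is a group-6 element; Mo(III) is therefore d³.
In an octahedral field the d³ configuration is t₂g³e_g⁰ (only one arrangement possible), giving 3 unpaired electrons.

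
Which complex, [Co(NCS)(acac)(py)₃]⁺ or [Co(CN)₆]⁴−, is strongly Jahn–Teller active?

[Co(CN)₆]⁴−

[Co(NCS)(acac)(py)₃]⁺: Each isothiocyanate is −1; each acetylacetonate is −1; pyridine is neutral; balancing the +1 overall charge requires Co(III). Cobalt is a group-9 element; Co(III) is therefore d⁶. Co(III) has an exceptionally large octahedral splitting and is low-spin with essentially every ligand except fluoride. The d⁶ configuration leaves the e_g set evenly filled (or empty) — no strong Jahn–Teller driving force.
[Co(CN)₆]⁴−: Ligand charges: each cyanide is −1. With an overall charge of −4 the cobalt centre must be in the +2 oxidation state. Cobalt is a group-9 element; Co(II) is therefore d⁷. Cyanide is a strong-field ligand (high in the spectrochemical series) for a first-row metal, so the complex is low-spin. The t₂g⁶e_g¹ (low-spin) configuration has an unevenly filled e_g set; the Jahn–Teller theorem predicts a tetragonal distortion (typically axial elongation) to lift the degeneracy.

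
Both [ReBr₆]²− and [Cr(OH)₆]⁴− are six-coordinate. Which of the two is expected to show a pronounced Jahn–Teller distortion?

[ReBr₆]²−: Each bromide is −1; balancing the −2 overall charge requires Re(IV). Group 7 minus oxidation state 4 gives a d³ configuration. The d³ configuration leaves the e_g set evenly filled (or empty) — no strong Jahn–Teller driving force.
[Cr(OH)₆]⁴−: Each hydroxide is −1; balancing the −4 overall charge requires Cr(II). Chromium is a group-6 element; Cr(II) is therefore d⁴. Hydroxide is a weak-field ligand for a first-row metal, so the complex is high-spin. The t₂g³e_g¹ (high-spin) configuration has an unevenly filled e_g set; the Jahn–Teller theorem predicts a tetragonal distortion (typically axial elongation) to lift the degeneracy.

[Cr(OH)₆]⁴−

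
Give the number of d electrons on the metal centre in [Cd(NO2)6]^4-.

d¹⁰

Ligand charges: each nitro (N-bound nitrite) is −1. With an overall charge of −4 the cadmium centre must be in the +2 oxidation state.
Cadmium is a group-12 element; Cd(II) is therefore d¹⁰.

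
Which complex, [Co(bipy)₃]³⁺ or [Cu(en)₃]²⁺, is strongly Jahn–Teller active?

[Cu(en)₃]²⁺

[Co(bipy)₃]³⁺: Ligand charges: 2,2′-bipyridine is neutral. With an overall charge of +3 the cobalt centre must be in the +3 oxidation state. Group 9 minus oxidation state 3 gives a d⁶ configuration. Co(III) has an exceptionally large octahedral splitting and is low-spin with essentially every ligand except fluoride. The d⁶ configuration leaves the e_g set evenly filled (or empty) — no strong Jahn–Teller driving force.
[Cu(en)₃]²⁺: Ethylenediamine is neutral; balancing the +2 overall charge requires Cu(II). Copper is a group-11 element; Cu(II) is therefore d⁹. The t₂g⁶e_g³ configuration has an unevenly filled e_g set; the Jahn–Teller theorem predicts a tetragonal distortion (typically axial elongation) to lift the degeneracy.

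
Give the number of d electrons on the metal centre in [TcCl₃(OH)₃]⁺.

Summing ligand charges against the +1 overall charge gives an oxidation state of +7 for technetium.
Technetium is a group-7 element; Tc(VII) is therefore d⁰.

d⁰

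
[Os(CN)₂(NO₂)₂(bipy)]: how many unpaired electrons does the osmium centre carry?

Summing ligand charges against the 0 overall charge gives an oxidation state of +4 for osmium.
Group 8 minus oxidation state 4 gives a d⁴ configuration.
Counting donor atoms: 2×cyanide (monodentate) → 2 donors; 2×nitro (N-bound nitrite) (monodentate) → 2 donors; 1×2,2′-bipyridine (bidentate) → 2 donors. Coordination number = 6.
The spin state decides the count: a 5d ion has a large Δₒ and is invariably low-spin.
An octahedral low-spin d⁴ ion is t₂g⁴e_g⁰, giving 2 unpaired electrons.

2 unpaired electrons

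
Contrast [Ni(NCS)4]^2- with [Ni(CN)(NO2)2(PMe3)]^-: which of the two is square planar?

For [Ni(NCS)4]^2-: Ligand charges: each isothiocyanate is −1. With an overall charge of −2 the nickel centre must be in the +2 oxidation state. Group 10 minus oxidation state 2 gives a d⁸ configuration. Isothiocyanate is a weak-field ligand. With weak-field ligands the CFSE gain from square planar is small, so a 3d d⁸ ion takes the sterically preferred tetrahedral geometry. → tetrahedral.
For [Ni(CN)(NO2)2(PMe3)]^-: Ligand charges: each cyanide is −1; each nitro (N-bound nitrite) is −1; trimethylphosphine is neutral. With an overall charge of −1 the nickel centre must be in the +2 oxidation state. Ni sits in group 10, so the d-electron count is 10 − 2 = 8. Cyanide, nitro (N-bound nitrite), and trimethylphosphine are strong-field ligands (high in the spectrochemical series). A 3d d⁸ ion with strong-field ligands gains enough CFSE to favour square planar over tetrahedral. → square planar.

[Ni(CN)(NO2)2(PMe3)]^-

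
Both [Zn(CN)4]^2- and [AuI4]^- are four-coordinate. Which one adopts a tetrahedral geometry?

[Zn(CN)4]^2-

For [Zn(CN)4]^2-: Summing ligand charges against the −2 overall charge gives an oxidation state of +2 for zinc. Zn sits in group 12, so the d-electron count is 12 − 2 = 10. A d¹⁰ ion has no crystal-field stabilisation preference between square planar and tetrahedral, so four ligands adopt the sterically favoured tetrahedral geometry. → tetrahedral.
For [AuI4]^-: Each iodide is −1; balancing the −1 overall charge requires Au(III). Gold is a group-11 element; Au(III) is therefore d⁸. A 5d d⁸ ion has a large crystal-field splitting; square planar leaves the high-energy d_{x²−y²} orbital empty and maximises CFSE. → square planar.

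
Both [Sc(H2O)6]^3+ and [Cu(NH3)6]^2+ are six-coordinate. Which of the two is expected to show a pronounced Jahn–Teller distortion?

[Sc(H2O)6]^3+: Water is neutral; balancing the +3 overall charge requires Sc(III). Sc sits in group 3, so the d-electron count is 3 − 3 = 0. The d⁰ configuration leaves the e_g set evenly filled (or empty) — no strong Jahn–Teller driving force.
[Cu(NH3)6]^2+: Summing ligand charges against the +2 overall charge gives an oxidation state of +2 for copper. Cu sits in group 11, so the d-electron count is 11 − 2 = 9. The t₂g⁶e_g³ configuration has an unevenly filled e_g set; the Jahn–Teller theorem predicts a tetragonal distortion (typically axial elongation) to lift the degeneracy.

[Cu(NH3)6]^2+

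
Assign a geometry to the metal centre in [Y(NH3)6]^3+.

Summing ligand charges against the +3 overall charge gives an oxidation state of +3 for yttrium.
Yttrium is a group-3 element; Y(III) is therefore d⁰.
Coordination number: 6.
Six donors around a single metal centre give an octahedral coordination sphere.

octahedral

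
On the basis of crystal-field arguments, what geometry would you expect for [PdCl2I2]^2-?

square planar

Each chloride is −1; each iodide is −1; balancing the −2 overall charge requires Pd(II).
Group 10 minus oxidation state 2 gives a d⁸ configuration.
With 4 monodentate ligands the coordination number is 4.
A 4d d⁸ ion has a large crystal-field splitting; square planar leaves the high-energy d_{x²−y²} orbital empty and maximises CFSE.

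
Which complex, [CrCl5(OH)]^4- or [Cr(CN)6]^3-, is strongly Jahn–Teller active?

[CrCl5(OH)]^4-

[CrCl5(OH)]^4-: Summing ligand charges against the −4 overall charge gives an oxidation state of +2 for chromium. Group 6 minus oxidation state 2 gives a d⁴ configuration. Chloride and hydroxide are weak-field ligands for a first-row metal, so the complex is high-spin. The t₂g³e_g¹ (high-spin) configuration has an unevenly filled e_g set; the Jahn–Teller theorem predicts a tetragonal distortion (typically axial elongation) to lift the degeneracy.
[Cr(CN)6]^3-: Ligand charges: each cyanide is −1. With an overall charge of −3 the chromium centre must be in the +3 oxidation state. Cr sits in group 6, so the d-electron count is 6 − 3 = 3. The d³ configuration leaves the e_g set evenly filled (or empty) — no strong Jahn–Teller driving force.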